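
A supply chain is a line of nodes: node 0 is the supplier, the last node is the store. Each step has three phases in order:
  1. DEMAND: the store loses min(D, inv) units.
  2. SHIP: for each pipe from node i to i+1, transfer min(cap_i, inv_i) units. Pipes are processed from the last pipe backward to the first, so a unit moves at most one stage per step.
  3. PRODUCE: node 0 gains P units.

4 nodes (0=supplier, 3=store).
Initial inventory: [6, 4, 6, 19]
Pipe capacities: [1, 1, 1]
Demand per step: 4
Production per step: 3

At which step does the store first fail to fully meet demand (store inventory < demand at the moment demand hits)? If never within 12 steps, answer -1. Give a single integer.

Step 1: demand=4,sold=4 ship[2->3]=1 ship[1->2]=1 ship[0->1]=1 prod=3 -> [8 4 6 16]
Step 2: demand=4,sold=4 ship[2->3]=1 ship[1->2]=1 ship[0->1]=1 prod=3 -> [10 4 6 13]
Step 3: demand=4,sold=4 ship[2->3]=1 ship[1->2]=1 ship[0->1]=1 prod=3 -> [12 4 6 10]
Step 4: demand=4,sold=4 ship[2->3]=1 ship[1->2]=1 ship[0->1]=1 prod=3 -> [14 4 6 7]
Step 5: demand=4,sold=4 ship[2->3]=1 ship[1->2]=1 ship[0->1]=1 prod=3 -> [16 4 6 4]
Step 6: demand=4,sold=4 ship[2->3]=1 ship[1->2]=1 ship[0->1]=1 prod=3 -> [18 4 6 1]
Step 7: demand=4,sold=1 ship[2->3]=1 ship[1->2]=1 ship[0->1]=1 prod=3 -> [20 4 6 1]
Step 8: demand=4,sold=1 ship[2->3]=1 ship[1->2]=1 ship[0->1]=1 prod=3 -> [22 4 6 1]
Step 9: demand=4,sold=1 ship[2->3]=1 ship[1->2]=1 ship[0->1]=1 prod=3 -> [24 4 6 1]
Step 10: demand=4,sold=1 ship[2->3]=1 ship[1->2]=1 ship[0->1]=1 prod=3 -> [26 4 6 1]
Step 11: demand=4,sold=1 ship[2->3]=1 ship[1->2]=1 ship[0->1]=1 prod=3 -> [28 4 6 1]
Step 12: demand=4,sold=1 ship[2->3]=1 ship[1->2]=1 ship[0->1]=1 prod=3 -> [30 4 6 1]
First stockout at step 7

7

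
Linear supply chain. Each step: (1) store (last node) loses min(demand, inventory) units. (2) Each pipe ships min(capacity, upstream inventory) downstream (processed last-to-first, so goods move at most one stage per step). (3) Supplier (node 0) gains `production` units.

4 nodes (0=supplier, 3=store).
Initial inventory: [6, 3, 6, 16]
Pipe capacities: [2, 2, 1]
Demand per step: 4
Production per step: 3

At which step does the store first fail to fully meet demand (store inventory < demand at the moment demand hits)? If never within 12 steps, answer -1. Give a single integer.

Step 1: demand=4,sold=4 ship[2->3]=1 ship[1->2]=2 ship[0->1]=2 prod=3 -> [7 3 7 13]
Step 2: demand=4,sold=4 ship[2->3]=1 ship[1->2]=2 ship[0->1]=2 prod=3 -> [8 3 8 10]
Step 3: demand=4,sold=4 ship[2->3]=1 ship[1->2]=2 ship[0->1]=2 prod=3 -> [9 3 9 7]
Step 4: demand=4,sold=4 ship[2->3]=1 ship[1->2]=2 ship[0->1]=2 prod=3 -> [10 3 10 4]
Step 5: demand=4,sold=4 ship[2->3]=1 ship[1->2]=2 ship[0->1]=2 prod=3 -> [11 3 11 1]
Step 6: demand=4,sold=1 ship[2->3]=1 ship[1->2]=2 ship[0->1]=2 prod=3 -> [12 3 12 1]
Step 7: demand=4,sold=1 ship[2->3]=1 ship[1->2]=2 ship[0->1]=2 prod=3 -> [13 3 13 1]
Step 8: demand=4,sold=1 ship[2->3]=1 ship[1->2]=2 ship[0->1]=2 prod=3 -> [14 3 14 1]
Step 9: demand=4,sold=1 ship[2->3]=1 ship[1->2]=2 ship[0->1]=2 prod=3 -> [15 3 15 1]
Step 10: demand=4,sold=1 ship[2->3]=1 ship[1->2]=2 ship[0->1]=2 prod=3 -> [16 3 16 1]
Step 11: demand=4,sold=1 ship[2->3]=1 ship[1->2]=2 ship[0->1]=2 prod=3 -> [17 3 17 1]
Step 12: demand=4,sold=1 ship[2->3]=1 ship[1->2]=2 ship[0->1]=2 prod=3 -> [18 3 18 1]
First stockout at step 6

6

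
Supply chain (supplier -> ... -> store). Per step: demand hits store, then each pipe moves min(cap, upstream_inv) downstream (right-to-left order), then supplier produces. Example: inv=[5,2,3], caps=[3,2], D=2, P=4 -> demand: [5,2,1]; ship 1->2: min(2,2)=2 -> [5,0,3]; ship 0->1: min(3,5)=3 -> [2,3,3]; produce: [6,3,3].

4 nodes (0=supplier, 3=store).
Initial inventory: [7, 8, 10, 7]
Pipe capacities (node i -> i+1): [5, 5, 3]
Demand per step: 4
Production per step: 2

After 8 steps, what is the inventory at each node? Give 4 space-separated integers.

Step 1: demand=4,sold=4 ship[2->3]=3 ship[1->2]=5 ship[0->1]=5 prod=2 -> inv=[4 8 12 6]
Step 2: demand=4,sold=4 ship[2->3]=3 ship[1->2]=5 ship[0->1]=4 prod=2 -> inv=[2 7 14 5]
Step 3: demand=4,sold=4 ship[2->3]=3 ship[1->2]=5 ship[0->1]=2 prod=2 -> inv=[2 4 16 4]
Step 4: demand=4,sold=4 ship[2->3]=3 ship[1->2]=4 ship[0->1]=2 prod=2 -> inv=[2 2 17 3]
Step 5: demand=4,sold=3 ship[2->3]=3 ship[1->2]=2 ship[0->1]=2 prod=2 -> inv=[2 2 16 3]
Step 6: demand=4,sold=3 ship[2->3]=3 ship[1->2]=2 ship[0->1]=2 prod=2 -> inv=[2 2 15 3]
Step 7: demand=4,sold=3 ship[2->3]=3 ship[1->2]=2 ship[0->1]=2 prod=2 -> inv=[2 2 14 3]
Step 8: demand=4,sold=3 ship[2->3]=3 ship[1->2]=2 ship[0->1]=2 prod=2 -> inv=[2 2 13 3]

2 2 13 3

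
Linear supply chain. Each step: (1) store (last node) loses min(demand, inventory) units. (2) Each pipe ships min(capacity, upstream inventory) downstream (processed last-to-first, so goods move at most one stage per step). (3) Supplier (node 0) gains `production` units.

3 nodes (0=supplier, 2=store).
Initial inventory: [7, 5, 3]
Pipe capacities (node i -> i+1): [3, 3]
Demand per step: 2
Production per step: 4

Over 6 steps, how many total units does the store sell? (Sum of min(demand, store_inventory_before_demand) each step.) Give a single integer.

Answer: 12

Derivation:
Step 1: sold=2 (running total=2) -> [8 5 4]
Step 2: sold=2 (running total=4) -> [9 5 5]
Step 3: sold=2 (running total=6) -> [10 5 6]
Step 4: sold=2 (running total=8) -> [11 5 7]
Step 5: sold=2 (running total=10) -> [12 5 8]
Step 6: sold=2 (running total=12) -> [13 5 9]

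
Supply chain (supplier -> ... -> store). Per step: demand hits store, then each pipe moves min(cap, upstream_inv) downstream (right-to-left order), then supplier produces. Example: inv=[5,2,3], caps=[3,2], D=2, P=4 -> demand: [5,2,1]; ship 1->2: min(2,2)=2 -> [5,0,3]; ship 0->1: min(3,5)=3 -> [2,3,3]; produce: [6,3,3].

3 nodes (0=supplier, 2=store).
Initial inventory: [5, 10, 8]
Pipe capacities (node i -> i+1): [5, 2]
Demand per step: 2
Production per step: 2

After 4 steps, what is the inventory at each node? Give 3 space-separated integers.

Step 1: demand=2,sold=2 ship[1->2]=2 ship[0->1]=5 prod=2 -> inv=[2 13 8]
Step 2: demand=2,sold=2 ship[1->2]=2 ship[0->1]=2 prod=2 -> inv=[2 13 8]
Step 3: demand=2,sold=2 ship[1->2]=2 ship[0->1]=2 prod=2 -> inv=[2 13 8]
Step 4: demand=2,sold=2 ship[1->2]=2 ship[0->1]=2 prod=2 -> inv=[2 13 8]

2 13 8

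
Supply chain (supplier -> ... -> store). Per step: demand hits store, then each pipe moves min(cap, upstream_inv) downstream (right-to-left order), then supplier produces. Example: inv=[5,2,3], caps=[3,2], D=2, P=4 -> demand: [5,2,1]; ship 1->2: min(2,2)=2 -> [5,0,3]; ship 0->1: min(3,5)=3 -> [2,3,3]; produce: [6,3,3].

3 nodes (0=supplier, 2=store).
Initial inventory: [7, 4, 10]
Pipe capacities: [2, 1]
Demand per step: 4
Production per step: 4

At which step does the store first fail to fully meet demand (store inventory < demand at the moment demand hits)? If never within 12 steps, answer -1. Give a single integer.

Step 1: demand=4,sold=4 ship[1->2]=1 ship[0->1]=2 prod=4 -> [9 5 7]
Step 2: demand=4,sold=4 ship[1->2]=1 ship[0->1]=2 prod=4 -> [11 6 4]
Step 3: demand=4,sold=4 ship[1->2]=1 ship[0->1]=2 prod=4 -> [13 7 1]
Step 4: demand=4,sold=1 ship[1->2]=1 ship[0->1]=2 prod=4 -> [15 8 1]
Step 5: demand=4,sold=1 ship[1->2]=1 ship[0->1]=2 prod=4 -> [17 9 1]
Step 6: demand=4,sold=1 ship[1->2]=1 ship[0->1]=2 prod=4 -> [19 10 1]
Step 7: demand=4,sold=1 ship[1->2]=1 ship[0->1]=2 prod=4 -> [21 11 1]
Step 8: demand=4,sold=1 ship[1->2]=1 ship[0->1]=2 prod=4 -> [23 12 1]
Step 9: demand=4,sold=1 ship[1->2]=1 ship[0->1]=2 prod=4 -> [25 13 1]
Step 10: demand=4,sold=1 ship[1->2]=1 ship[0->1]=2 prod=4 -> [27 14 1]
Step 11: demand=4,sold=1 ship[1->2]=1 ship[0->1]=2 prod=4 -> [29 15 1]
Step 12: demand=4,sold=1 ship[1->2]=1 ship[0->1]=2 prod=4 -> [31 16 1]
First stockout at step 4

4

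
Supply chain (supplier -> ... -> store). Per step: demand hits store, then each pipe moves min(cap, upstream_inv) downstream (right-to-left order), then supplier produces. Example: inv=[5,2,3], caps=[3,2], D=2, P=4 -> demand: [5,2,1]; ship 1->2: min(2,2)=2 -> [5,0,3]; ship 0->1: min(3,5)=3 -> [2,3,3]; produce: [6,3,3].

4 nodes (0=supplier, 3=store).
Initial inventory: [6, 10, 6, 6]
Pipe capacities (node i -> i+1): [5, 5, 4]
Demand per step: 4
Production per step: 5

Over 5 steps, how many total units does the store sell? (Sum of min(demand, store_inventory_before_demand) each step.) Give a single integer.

Answer: 20

Derivation:
Step 1: sold=4 (running total=4) -> [6 10 7 6]
Step 2: sold=4 (running total=8) -> [6 10 8 6]
Step 3: sold=4 (running total=12) -> [6 10 9 6]
Step 4: sold=4 (running total=16) -> [6 10 10 6]
Step 5: sold=4 (running total=20) -> [6 10 11 6]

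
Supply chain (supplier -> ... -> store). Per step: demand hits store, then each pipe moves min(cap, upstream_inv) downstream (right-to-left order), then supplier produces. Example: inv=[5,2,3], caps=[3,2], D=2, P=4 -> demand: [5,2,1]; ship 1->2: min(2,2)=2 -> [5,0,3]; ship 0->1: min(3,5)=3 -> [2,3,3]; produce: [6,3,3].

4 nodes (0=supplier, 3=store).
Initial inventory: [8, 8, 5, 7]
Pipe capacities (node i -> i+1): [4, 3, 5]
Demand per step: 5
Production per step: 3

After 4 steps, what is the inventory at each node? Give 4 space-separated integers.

Step 1: demand=5,sold=5 ship[2->3]=5 ship[1->2]=3 ship[0->1]=4 prod=3 -> inv=[7 9 3 7]
Step 2: demand=5,sold=5 ship[2->3]=3 ship[1->2]=3 ship[0->1]=4 prod=3 -> inv=[6 10 3 5]
Step 3: demand=5,sold=5 ship[2->3]=3 ship[1->2]=3 ship[0->1]=4 prod=3 -> inv=[5 11 3 3]
Step 4: demand=5,sold=3 ship[2->3]=3 ship[1->2]=3 ship[0->1]=4 prod=3 -> inv=[4 12 3 3]

4 12 3 3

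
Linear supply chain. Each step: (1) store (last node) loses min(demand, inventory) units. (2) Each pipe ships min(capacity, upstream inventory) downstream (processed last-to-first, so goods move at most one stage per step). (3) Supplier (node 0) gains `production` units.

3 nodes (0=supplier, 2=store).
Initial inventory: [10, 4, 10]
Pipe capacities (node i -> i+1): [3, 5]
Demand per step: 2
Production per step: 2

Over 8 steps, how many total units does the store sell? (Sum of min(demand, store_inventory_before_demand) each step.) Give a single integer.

Answer: 16

Derivation:
Step 1: sold=2 (running total=2) -> [9 3 12]
Step 2: sold=2 (running total=4) -> [8 3 13]
Step 3: sold=2 (running total=6) -> [7 3 14]
Step 4: sold=2 (running total=8) -> [6 3 15]
Step 5: sold=2 (running total=10) -> [5 3 16]
Step 6: sold=2 (running total=12) -> [4 3 17]
Step 7: sold=2 (running total=14) -> [3 3 18]
Step 8: sold=2 (running total=16) -> [2 3 19]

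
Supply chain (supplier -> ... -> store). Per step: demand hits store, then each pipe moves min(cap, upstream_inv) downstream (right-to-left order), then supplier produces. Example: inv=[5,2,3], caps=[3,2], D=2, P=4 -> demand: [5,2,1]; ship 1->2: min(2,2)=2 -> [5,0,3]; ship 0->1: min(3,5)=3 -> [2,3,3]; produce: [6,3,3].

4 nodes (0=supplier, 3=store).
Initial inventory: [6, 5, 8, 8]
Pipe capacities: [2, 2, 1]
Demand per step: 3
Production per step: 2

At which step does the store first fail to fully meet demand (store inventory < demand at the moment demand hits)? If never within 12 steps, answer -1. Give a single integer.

Step 1: demand=3,sold=3 ship[2->3]=1 ship[1->2]=2 ship[0->1]=2 prod=2 -> [6 5 9 6]
Step 2: demand=3,sold=3 ship[2->3]=1 ship[1->2]=2 ship[0->1]=2 prod=2 -> [6 5 10 4]
Step 3: demand=3,sold=3 ship[2->3]=1 ship[1->2]=2 ship[0->1]=2 prod=2 -> [6 5 11 2]
Step 4: demand=3,sold=2 ship[2->3]=1 ship[1->2]=2 ship[0->1]=2 prod=2 -> [6 5 12 1]
Step 5: demand=3,sold=1 ship[2->3]=1 ship[1->2]=2 ship[0->1]=2 prod=2 -> [6 5 13 1]
Step 6: demand=3,sold=1 ship[2->3]=1 ship[1->2]=2 ship[0->1]=2 prod=2 -> [6 5 14 1]
Step 7: demand=3,sold=1 ship[2->3]=1 ship[1->2]=2 ship[0->1]=2 prod=2 -> [6 5 15 1]
Step 8: demand=3,sold=1 ship[2->3]=1 ship[1->2]=2 ship[0->1]=2 prod=2 -> [6 5 16 1]
Step 9: demand=3,sold=1 ship[2->3]=1 ship[1->2]=2 ship[0->1]=2 prod=2 -> [6 5 17 1]
Step 10: demand=3,sold=1 ship[2->3]=1 ship[1->2]=2 ship[0->1]=2 prod=2 -> [6 5 18 1]
Step 11: demand=3,sold=1 ship[2->3]=1 ship[1->2]=2 ship[0->1]=2 prod=2 -> [6 5 19 1]
Step 12: demand=3,sold=1 ship[2->3]=1 ship[1->2]=2 ship[0->1]=2 prod=2 -> [6 5 20 1]
First stockout at step 4

4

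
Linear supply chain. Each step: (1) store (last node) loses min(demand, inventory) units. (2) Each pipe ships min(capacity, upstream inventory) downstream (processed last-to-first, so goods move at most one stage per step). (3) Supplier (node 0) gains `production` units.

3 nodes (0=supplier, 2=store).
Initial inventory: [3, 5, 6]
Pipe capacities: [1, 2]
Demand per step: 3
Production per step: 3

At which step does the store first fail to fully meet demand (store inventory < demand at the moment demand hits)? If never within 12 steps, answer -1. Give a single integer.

Step 1: demand=3,sold=3 ship[1->2]=2 ship[0->1]=1 prod=3 -> [5 4 5]
Step 2: demand=3,sold=3 ship[1->2]=2 ship[0->1]=1 prod=3 -> [7 3 4]
Step 3: demand=3,sold=3 ship[1->2]=2 ship[0->1]=1 prod=3 -> [9 2 3]
Step 4: demand=3,sold=3 ship[1->2]=2 ship[0->1]=1 prod=3 -> [11 1 2]
Step 5: demand=3,sold=2 ship[1->2]=1 ship[0->1]=1 prod=3 -> [13 1 1]
Step 6: demand=3,sold=1 ship[1->2]=1 ship[0->1]=1 prod=3 -> [15 1 1]
Step 7: demand=3,sold=1 ship[1->2]=1 ship[0->1]=1 prod=3 -> [17 1 1]
Step 8: demand=3,sold=1 ship[1->2]=1 ship[0->1]=1 prod=3 -> [19 1 1]
Step 9: demand=3,sold=1 ship[1->2]=1 ship[0->1]=1 prod=3 -> [21 1 1]
Step 10: demand=3,sold=1 ship[1->2]=1 ship[0->1]=1 prod=3 -> [23 1 1]
Step 11: demand=3,sold=1 ship[1->2]=1 ship[0->1]=1 prod=3 -> [25 1 1]
Step 12: demand=3,sold=1 ship[1->2]=1 ship[0->1]=1 prod=3 -> [27 1 1]
First stockout at step 5

5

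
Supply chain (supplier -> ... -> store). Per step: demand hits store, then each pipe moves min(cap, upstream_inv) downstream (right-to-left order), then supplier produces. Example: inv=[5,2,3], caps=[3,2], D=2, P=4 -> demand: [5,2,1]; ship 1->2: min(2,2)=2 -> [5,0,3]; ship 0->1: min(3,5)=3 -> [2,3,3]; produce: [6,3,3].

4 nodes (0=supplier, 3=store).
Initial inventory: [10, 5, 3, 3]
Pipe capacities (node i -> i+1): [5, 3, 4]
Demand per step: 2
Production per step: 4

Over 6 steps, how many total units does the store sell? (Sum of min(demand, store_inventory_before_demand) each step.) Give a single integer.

Answer: 12

Derivation:
Step 1: sold=2 (running total=2) -> [9 7 3 4]
Step 2: sold=2 (running total=4) -> [8 9 3 5]
Step 3: sold=2 (running total=6) -> [7 11 3 6]
Step 4: sold=2 (running total=8) -> [6 13 3 7]
Step 5: sold=2 (running total=10) -> [5 15 3 8]
Step 6: sold=2 (running total=12) -> [4 17 3 9]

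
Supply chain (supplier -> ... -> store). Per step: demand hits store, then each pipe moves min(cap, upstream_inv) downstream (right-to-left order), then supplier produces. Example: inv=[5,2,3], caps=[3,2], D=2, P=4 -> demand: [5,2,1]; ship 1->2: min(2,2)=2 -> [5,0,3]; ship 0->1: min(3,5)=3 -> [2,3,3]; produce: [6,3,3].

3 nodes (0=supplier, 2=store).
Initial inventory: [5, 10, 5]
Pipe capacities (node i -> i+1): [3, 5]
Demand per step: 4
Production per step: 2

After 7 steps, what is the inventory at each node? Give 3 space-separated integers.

Step 1: demand=4,sold=4 ship[1->2]=5 ship[0->1]=3 prod=2 -> inv=[4 8 6]
Step 2: demand=4,sold=4 ship[1->2]=5 ship[0->1]=3 prod=2 -> inv=[3 6 7]
Step 3: demand=4,sold=4 ship[1->2]=5 ship[0->1]=3 prod=2 -> inv=[2 4 8]
Step 4: demand=4,sold=4 ship[1->2]=4 ship[0->1]=2 prod=2 -> inv=[2 2 8]
Step 5: demand=4,sold=4 ship[1->2]=2 ship[0->1]=2 prod=2 -> inv=[2 2 6]
Step 6: demand=4,sold=4 ship[1->2]=2 ship[0->1]=2 prod=2 -> inv=[2 2 4]
Step 7: demand=4,sold=4 ship[1->2]=2 ship[0->1]=2 prod=2 -> inv=[2 2 2]

2 2 2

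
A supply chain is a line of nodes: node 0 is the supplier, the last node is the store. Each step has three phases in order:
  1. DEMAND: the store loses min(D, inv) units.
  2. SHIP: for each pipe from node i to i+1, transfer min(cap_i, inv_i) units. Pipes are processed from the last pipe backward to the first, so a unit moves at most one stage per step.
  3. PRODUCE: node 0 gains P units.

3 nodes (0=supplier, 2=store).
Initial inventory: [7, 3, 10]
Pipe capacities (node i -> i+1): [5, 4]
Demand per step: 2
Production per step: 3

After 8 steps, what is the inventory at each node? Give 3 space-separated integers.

Step 1: demand=2,sold=2 ship[1->2]=3 ship[0->1]=5 prod=3 -> inv=[5 5 11]
Step 2: demand=2,sold=2 ship[1->2]=4 ship[0->1]=5 prod=3 -> inv=[3 6 13]
Step 3: demand=2,sold=2 ship[1->2]=4 ship[0->1]=3 prod=3 -> inv=[3 5 15]
Step 4: demand=2,sold=2 ship[1->2]=4 ship[0->1]=3 prod=3 -> inv=[3 4 17]
Step 5: demand=2,sold=2 ship[1->2]=4 ship[0->1]=3 prod=3 -> inv=[3 3 19]
Step 6: demand=2,sold=2 ship[1->2]=3 ship[0->1]=3 prod=3 -> inv=[3 3 20]
Step 7: demand=2,sold=2 ship[1->2]=3 ship[0->1]=3 prod=3 -> inv=[3 3 21]
Step 8: demand=2,sold=2 ship[1->2]=3 ship[0->1]=3 prod=3 -> inv=[3 3 22]

3 3 22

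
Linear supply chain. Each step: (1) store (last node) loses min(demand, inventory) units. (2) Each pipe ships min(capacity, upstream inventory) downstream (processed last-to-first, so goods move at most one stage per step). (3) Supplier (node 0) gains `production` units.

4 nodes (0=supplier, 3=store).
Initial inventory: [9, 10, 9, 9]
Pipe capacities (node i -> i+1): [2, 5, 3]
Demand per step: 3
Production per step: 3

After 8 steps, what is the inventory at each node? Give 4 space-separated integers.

Step 1: demand=3,sold=3 ship[2->3]=3 ship[1->2]=5 ship[0->1]=2 prod=3 -> inv=[10 7 11 9]
Step 2: demand=3,sold=3 ship[2->3]=3 ship[1->2]=5 ship[0->1]=2 prod=3 -> inv=[11 4 13 9]
Step 3: demand=3,sold=3 ship[2->3]=3 ship[1->2]=4 ship[0->1]=2 prod=3 -> inv=[12 2 14 9]
Step 4: demand=3,sold=3 ship[2->3]=3 ship[1->2]=2 ship[0->1]=2 prod=3 -> inv=[13 2 13 9]
Step 5: demand=3,sold=3 ship[2->3]=3 ship[1->2]=2 ship[0->1]=2 prod=3 -> inv=[14 2 12 9]
Step 6: demand=3,sold=3 ship[2->3]=3 ship[1->2]=2 ship[0->1]=2 prod=3 -> inv=[15 2 11 9]
Step 7: demand=3,sold=3 ship[2->3]=3 ship[1->2]=2 ship[0->1]=2 prod=3 -> inv=[16 2 10 9]
Step 8: demand=3,sold=3 ship[2->3]=3 ship[1->2]=2 ship[0->1]=2 prod=3 -> inv=[17 2 9 9]

17 2 9 9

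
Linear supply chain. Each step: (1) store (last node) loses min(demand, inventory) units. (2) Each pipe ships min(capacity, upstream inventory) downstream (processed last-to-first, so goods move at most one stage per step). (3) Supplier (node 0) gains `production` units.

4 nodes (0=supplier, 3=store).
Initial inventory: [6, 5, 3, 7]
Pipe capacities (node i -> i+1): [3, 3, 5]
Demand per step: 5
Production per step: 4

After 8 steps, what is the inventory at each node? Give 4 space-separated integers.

Step 1: demand=5,sold=5 ship[2->3]=3 ship[1->2]=3 ship[0->1]=3 prod=4 -> inv=[7 5 3 5]
Step 2: demand=5,sold=5 ship[2->3]=3 ship[1->2]=3 ship[0->1]=3 prod=4 -> inv=[8 5 3 3]
Step 3: demand=5,sold=3 ship[2->3]=3 ship[1->2]=3 ship[0->1]=3 prod=4 -> inv=[9 5 3 3]
Step 4: demand=5,sold=3 ship[2->3]=3 ship[1->2]=3 ship[0->1]=3 prod=4 -> inv=[10 5 3 3]
Step 5: demand=5,sold=3 ship[2->3]=3 ship[1->2]=3 ship[0->1]=3 prod=4 -> inv=[11 5 3 3]
Step 6: demand=5,sold=3 ship[2->3]=3 ship[1->2]=3 ship[0->1]=3 prod=4 -> inv=[12 5 3 3]
Step 7: demand=5,sold=3 ship[2->3]=3 ship[1->2]=3 ship[0->1]=3 prod=4 -> inv=[13 5 3 3]
Step 8: demand=5,sold=3 ship[2->3]=3 ship[1->2]=3 ship[0->1]=3 prod=4 -> inv=[14 5 3 3]

14 5 3 3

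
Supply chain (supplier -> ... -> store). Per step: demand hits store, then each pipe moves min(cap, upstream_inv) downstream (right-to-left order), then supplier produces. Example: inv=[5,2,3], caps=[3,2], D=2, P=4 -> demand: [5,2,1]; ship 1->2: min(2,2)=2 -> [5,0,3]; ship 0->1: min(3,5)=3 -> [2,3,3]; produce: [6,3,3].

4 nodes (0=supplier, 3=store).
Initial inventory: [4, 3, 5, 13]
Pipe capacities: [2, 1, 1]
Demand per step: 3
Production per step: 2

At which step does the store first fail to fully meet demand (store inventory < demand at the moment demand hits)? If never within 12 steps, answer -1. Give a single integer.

Step 1: demand=3,sold=3 ship[2->3]=1 ship[1->2]=1 ship[0->1]=2 prod=2 -> [4 4 5 11]
Step 2: demand=3,sold=3 ship[2->3]=1 ship[1->2]=1 ship[0->1]=2 prod=2 -> [4 5 5 9]
Step 3: demand=3,sold=3 ship[2->3]=1 ship[1->2]=1 ship[0->1]=2 prod=2 -> [4 6 5 7]
Step 4: demand=3,sold=3 ship[2->3]=1 ship[1->2]=1 ship[0->1]=2 prod=2 -> [4 7 5 5]
Step 5: demand=3,sold=3 ship[2->3]=1 ship[1->2]=1 ship[0->1]=2 prod=2 -> [4 8 5 3]
Step 6: demand=3,sold=3 ship[2->3]=1 ship[1->2]=1 ship[0->1]=2 prod=2 -> [4 9 5 1]
Step 7: demand=3,sold=1 ship[2->3]=1 ship[1->2]=1 ship[0->1]=2 prod=2 -> [4 10 5 1]
Step 8: demand=3,sold=1 ship[2->3]=1 ship[1->2]=1 ship[0->1]=2 prod=2 -> [4 11 5 1]
Step 9: demand=3,sold=1 ship[2->3]=1 ship[1->2]=1 ship[0->1]=2 prod=2 -> [4 12 5 1]
Step 10: demand=3,sold=1 ship[2->3]=1 ship[1->2]=1 ship[0->1]=2 prod=2 -> [4 13 5 1]
Step 11: demand=3,sold=1 ship[2->3]=1 ship[1->2]=1 ship[0->1]=2 prod=2 -> [4 14 5 1]
Step 12: demand=3,sold=1 ship[2->3]=1 ship[1->2]=1 ship[0->1]=2 prod=2 -> [4 15 5 1]
First stockout at step 7

7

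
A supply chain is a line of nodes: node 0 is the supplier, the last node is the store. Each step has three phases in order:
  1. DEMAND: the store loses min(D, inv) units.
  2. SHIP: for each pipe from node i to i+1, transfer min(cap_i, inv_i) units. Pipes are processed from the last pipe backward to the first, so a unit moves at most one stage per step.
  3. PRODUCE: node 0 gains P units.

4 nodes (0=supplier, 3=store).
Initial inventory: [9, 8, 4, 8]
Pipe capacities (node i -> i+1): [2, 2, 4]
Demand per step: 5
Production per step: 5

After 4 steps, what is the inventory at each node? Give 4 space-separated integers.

Step 1: demand=5,sold=5 ship[2->3]=4 ship[1->2]=2 ship[0->1]=2 prod=5 -> inv=[12 8 2 7]
Step 2: demand=5,sold=5 ship[2->3]=2 ship[1->2]=2 ship[0->1]=2 prod=5 -> inv=[15 8 2 4]
Step 3: demand=5,sold=4 ship[2->3]=2 ship[1->2]=2 ship[0->1]=2 prod=5 -> inv=[18 8 2 2]
Step 4: demand=5,sold=2 ship[2->3]=2 ship[1->2]=2 ship[0->1]=2 prod=5 -> inv=[21 8 2 2]

21 8 2 2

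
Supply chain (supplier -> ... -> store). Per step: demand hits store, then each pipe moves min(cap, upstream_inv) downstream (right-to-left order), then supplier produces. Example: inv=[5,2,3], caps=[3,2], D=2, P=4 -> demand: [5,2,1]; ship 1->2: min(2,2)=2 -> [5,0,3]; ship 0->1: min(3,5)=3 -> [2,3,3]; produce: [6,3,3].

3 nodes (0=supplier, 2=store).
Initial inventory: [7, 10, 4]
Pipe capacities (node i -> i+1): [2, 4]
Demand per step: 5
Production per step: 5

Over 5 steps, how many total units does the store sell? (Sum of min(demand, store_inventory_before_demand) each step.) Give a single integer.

Answer: 20

Derivation:
Step 1: sold=4 (running total=4) -> [10 8 4]
Step 2: sold=4 (running total=8) -> [13 6 4]
Step 3: sold=4 (running total=12) -> [16 4 4]
Step 4: sold=4 (running total=16) -> [19 2 4]
Step 5: sold=4 (running total=20) -> [22 2 2]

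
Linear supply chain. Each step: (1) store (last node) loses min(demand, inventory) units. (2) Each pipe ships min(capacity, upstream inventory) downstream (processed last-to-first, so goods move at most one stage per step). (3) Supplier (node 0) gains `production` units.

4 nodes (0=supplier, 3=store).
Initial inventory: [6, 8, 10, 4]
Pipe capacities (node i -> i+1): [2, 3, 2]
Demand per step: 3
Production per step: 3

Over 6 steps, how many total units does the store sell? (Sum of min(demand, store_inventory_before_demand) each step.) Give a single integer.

Answer: 14

Derivation:
Step 1: sold=3 (running total=3) -> [7 7 11 3]
Step 2: sold=3 (running total=6) -> [8 6 12 2]
Step 3: sold=2 (running total=8) -> [9 5 13 2]
Step 4: sold=2 (running total=10) -> [10 4 14 2]
Step 5: sold=2 (running total=12) -> [11 3 15 2]
Step 6: sold=2 (running total=14) -> [12 2 16 2]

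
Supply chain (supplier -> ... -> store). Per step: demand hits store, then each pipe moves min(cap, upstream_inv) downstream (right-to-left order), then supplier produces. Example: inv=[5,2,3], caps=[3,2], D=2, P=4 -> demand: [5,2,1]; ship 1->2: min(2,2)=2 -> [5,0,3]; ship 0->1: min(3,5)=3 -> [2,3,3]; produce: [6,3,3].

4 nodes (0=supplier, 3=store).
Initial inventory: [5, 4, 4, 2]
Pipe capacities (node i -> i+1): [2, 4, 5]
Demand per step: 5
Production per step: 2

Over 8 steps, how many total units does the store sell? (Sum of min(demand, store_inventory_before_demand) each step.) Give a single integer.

Step 1: sold=2 (running total=2) -> [5 2 4 4]
Step 2: sold=4 (running total=6) -> [5 2 2 4]
Step 3: sold=4 (running total=10) -> [5 2 2 2]
Step 4: sold=2 (running total=12) -> [5 2 2 2]
Step 5: sold=2 (running total=14) -> [5 2 2 2]
Step 6: sold=2 (running total=16) -> [5 2 2 2]
Step 7: sold=2 (running total=18) -> [5 2 2 2]
Step 8: sold=2 (running total=20) -> [5 2 2 2]

Answer: 20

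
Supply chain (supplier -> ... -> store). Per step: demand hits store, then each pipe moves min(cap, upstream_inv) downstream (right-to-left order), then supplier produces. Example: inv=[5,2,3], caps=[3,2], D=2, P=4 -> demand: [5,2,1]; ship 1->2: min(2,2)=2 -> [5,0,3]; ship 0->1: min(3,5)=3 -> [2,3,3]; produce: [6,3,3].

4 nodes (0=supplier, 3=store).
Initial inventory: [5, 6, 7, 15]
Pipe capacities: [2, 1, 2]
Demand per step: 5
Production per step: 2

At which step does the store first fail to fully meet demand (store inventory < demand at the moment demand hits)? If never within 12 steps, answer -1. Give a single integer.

Step 1: demand=5,sold=5 ship[2->3]=2 ship[1->2]=1 ship[0->1]=2 prod=2 -> [5 7 6 12]
Step 2: demand=5,sold=5 ship[2->3]=2 ship[1->2]=1 ship[0->1]=2 prod=2 -> [5 8 5 9]
Step 3: demand=5,sold=5 ship[2->3]=2 ship[1->2]=1 ship[0->1]=2 prod=2 -> [5 9 4 6]
Step 4: demand=5,sold=5 ship[2->3]=2 ship[1->2]=1 ship[0->1]=2 prod=2 -> [5 10 3 3]
Step 5: demand=5,sold=3 ship[2->3]=2 ship[1->2]=1 ship[0->1]=2 prod=2 -> [5 11 2 2]
Step 6: demand=5,sold=2 ship[2->3]=2 ship[1->2]=1 ship[0->1]=2 prod=2 -> [5 12 1 2]
Step 7: demand=5,sold=2 ship[2->3]=1 ship[1->2]=1 ship[0->1]=2 prod=2 -> [5 13 1 1]
Step 8: demand=5,sold=1 ship[2->3]=1 ship[1->2]=1 ship[0->1]=2 prod=2 -> [5 14 1 1]
Step 9: demand=5,sold=1 ship[2->3]=1 ship[1->2]=1 ship[0->1]=2 prod=2 -> [5 15 1 1]
Step 10: demand=5,sold=1 ship[2->3]=1 ship[1->2]=1 ship[0->1]=2 prod=2 -> [5 16 1 1]
Step 11: demand=5,sold=1 ship[2->3]=1 ship[1->2]=1 ship[0->1]=2 prod=2 -> [5 17 1 1]
Step 12: demand=5,sold=1 ship[2->3]=1 ship[1->2]=1 ship[0->1]=2 prod=2 -> [5 18 1 1]
First stockout at step 5

5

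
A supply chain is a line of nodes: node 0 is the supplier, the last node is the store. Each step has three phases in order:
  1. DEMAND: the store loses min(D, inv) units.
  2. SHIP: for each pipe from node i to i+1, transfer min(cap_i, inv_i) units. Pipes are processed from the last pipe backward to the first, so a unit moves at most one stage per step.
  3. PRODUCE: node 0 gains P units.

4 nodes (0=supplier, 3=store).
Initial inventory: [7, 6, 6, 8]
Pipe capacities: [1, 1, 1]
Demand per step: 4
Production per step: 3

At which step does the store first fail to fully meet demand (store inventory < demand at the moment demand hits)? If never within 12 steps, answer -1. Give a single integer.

Step 1: demand=4,sold=4 ship[2->3]=1 ship[1->2]=1 ship[0->1]=1 prod=3 -> [9 6 6 5]
Step 2: demand=4,sold=4 ship[2->3]=1 ship[1->2]=1 ship[0->1]=1 prod=3 -> [11 6 6 2]
Step 3: demand=4,sold=2 ship[2->3]=1 ship[1->2]=1 ship[0->1]=1 prod=3 -> [13 6 6 1]
Step 4: demand=4,sold=1 ship[2->3]=1 ship[1->2]=1 ship[0->1]=1 prod=3 -> [15 6 6 1]
Step 5: demand=4,sold=1 ship[2->3]=1 ship[1->2]=1 ship[0->1]=1 prod=3 -> [17 6 6 1]
Step 6: demand=4,sold=1 ship[2->3]=1 ship[1->2]=1 ship[0->1]=1 prod=3 -> [19 6 6 1]
Step 7: demand=4,sold=1 ship[2->3]=1 ship[1->2]=1 ship[0->1]=1 prod=3 -> [21 6 6 1]
Step 8: demand=4,sold=1 ship[2->3]=1 ship[1->2]=1 ship[0->1]=1 prod=3 -> [23 6 6 1]
Step 9: demand=4,sold=1 ship[2->3]=1 ship[1->2]=1 ship[0->1]=1 prod=3 -> [25 6 6 1]
Step 10: demand=4,sold=1 ship[2->3]=1 ship[1->2]=1 ship[0->1]=1 prod=3 -> [27 6 6 1]
Step 11: demand=4,sold=1 ship[2->3]=1 ship[1->2]=1 ship[0->1]=1 prod=3 -> [29 6 6 1]
Step 12: demand=4,sold=1 ship[2->3]=1 ship[1->2]=1 ship[0->1]=1 prod=3 -> [31 6 6 1]
First stockout at step 3

3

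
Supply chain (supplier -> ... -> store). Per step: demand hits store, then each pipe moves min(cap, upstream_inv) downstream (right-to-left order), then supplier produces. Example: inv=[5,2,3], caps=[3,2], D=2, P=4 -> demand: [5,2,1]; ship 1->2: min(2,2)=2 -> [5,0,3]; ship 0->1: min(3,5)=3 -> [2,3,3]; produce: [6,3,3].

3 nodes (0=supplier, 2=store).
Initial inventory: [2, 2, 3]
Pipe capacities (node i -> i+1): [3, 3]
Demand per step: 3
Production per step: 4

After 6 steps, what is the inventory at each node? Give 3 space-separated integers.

Step 1: demand=3,sold=3 ship[1->2]=2 ship[0->1]=2 prod=4 -> inv=[4 2 2]
Step 2: demand=3,sold=2 ship[1->2]=2 ship[0->1]=3 prod=4 -> inv=[5 3 2]
Step 3: demand=3,sold=2 ship[1->2]=3 ship[0->1]=3 prod=4 -> inv=[6 3 3]
Step 4: demand=3,sold=3 ship[1->2]=3 ship[0->1]=3 prod=4 -> inv=[7 3 3]
Step 5: demand=3,sold=3 ship[1->2]=3 ship[0->1]=3 prod=4 -> inv=[8 3 3]
Step 6: demand=3,sold=3 ship[1->2]=3 ship[0->1]=3 prod=4 -> inv=[9 3 3]

9 3 3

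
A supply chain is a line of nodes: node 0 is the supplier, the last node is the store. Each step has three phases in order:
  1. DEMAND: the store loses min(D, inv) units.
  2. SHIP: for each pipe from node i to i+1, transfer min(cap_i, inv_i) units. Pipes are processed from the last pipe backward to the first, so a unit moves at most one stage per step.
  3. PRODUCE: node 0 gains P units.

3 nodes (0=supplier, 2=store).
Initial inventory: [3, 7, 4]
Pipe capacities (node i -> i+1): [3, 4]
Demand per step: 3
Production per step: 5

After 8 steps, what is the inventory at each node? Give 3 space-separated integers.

Step 1: demand=3,sold=3 ship[1->2]=4 ship[0->1]=3 prod=5 -> inv=[5 6 5]
Step 2: demand=3,sold=3 ship[1->2]=4 ship[0->1]=3 prod=5 -> inv=[7 5 6]
Step 3: demand=3,sold=3 ship[1->2]=4 ship[0->1]=3 prod=5 -> inv=[9 4 7]
Step 4: demand=3,sold=3 ship[1->2]=4 ship[0->1]=3 prod=5 -> inv=[11 3 8]
Step 5: demand=3,sold=3 ship[1->2]=3 ship[0->1]=3 prod=5 -> inv=[13 3 8]
Step 6: demand=3,sold=3 ship[1->2]=3 ship[0->1]=3 prod=5 -> inv=[15 3 8]
Step 7: demand=3,sold=3 ship[1->2]=3 ship[0->1]=3 prod=5 -> inv=[17 3 8]
Step 8: demand=3,sold=3 ship[1->2]=3 ship[0->1]=3 prod=5 -> inv=[19 3 8]

19 3 8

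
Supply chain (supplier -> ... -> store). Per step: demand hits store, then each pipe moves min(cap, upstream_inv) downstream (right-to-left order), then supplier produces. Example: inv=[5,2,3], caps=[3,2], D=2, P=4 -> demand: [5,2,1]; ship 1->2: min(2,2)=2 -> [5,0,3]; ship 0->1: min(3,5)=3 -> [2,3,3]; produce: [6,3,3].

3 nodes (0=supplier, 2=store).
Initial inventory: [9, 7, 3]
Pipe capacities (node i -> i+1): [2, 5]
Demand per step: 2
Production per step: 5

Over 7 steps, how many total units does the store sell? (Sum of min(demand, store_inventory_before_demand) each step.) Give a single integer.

Answer: 14

Derivation:
Step 1: sold=2 (running total=2) -> [12 4 6]
Step 2: sold=2 (running total=4) -> [15 2 8]
Step 3: sold=2 (running total=6) -> [18 2 8]
Step 4: sold=2 (running total=8) -> [21 2 8]
Step 5: sold=2 (running total=10) -> [24 2 8]
Step 6: sold=2 (running total=12) -> [27 2 8]
Step 7: sold=2 (running total=14) -> [30 2 8]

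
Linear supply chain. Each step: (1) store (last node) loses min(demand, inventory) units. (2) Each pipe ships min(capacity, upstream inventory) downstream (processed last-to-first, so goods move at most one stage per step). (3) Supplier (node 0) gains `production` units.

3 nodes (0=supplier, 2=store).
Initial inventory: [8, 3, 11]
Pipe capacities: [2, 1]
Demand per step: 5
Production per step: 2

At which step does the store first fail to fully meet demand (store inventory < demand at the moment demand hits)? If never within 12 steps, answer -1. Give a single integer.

Step 1: demand=5,sold=5 ship[1->2]=1 ship[0->1]=2 prod=2 -> [8 4 7]
Step 2: demand=5,sold=5 ship[1->2]=1 ship[0->1]=2 prod=2 -> [8 5 3]
Step 3: demand=5,sold=3 ship[1->2]=1 ship[0->1]=2 prod=2 -> [8 6 1]
Step 4: demand=5,sold=1 ship[1->2]=1 ship[0->1]=2 prod=2 -> [8 7 1]
Step 5: demand=5,sold=1 ship[1->2]=1 ship[0->1]=2 prod=2 -> [8 8 1]
Step 6: demand=5,sold=1 ship[1->2]=1 ship[0->1]=2 prod=2 -> [8 9 1]
Step 7: demand=5,sold=1 ship[1->2]=1 ship[0->1]=2 prod=2 -> [8 10 1]
Step 8: demand=5,sold=1 ship[1->2]=1 ship[0->1]=2 prod=2 -> [8 11 1]
Step 9: demand=5,sold=1 ship[1->2]=1 ship[0->1]=2 prod=2 -> [8 12 1]
Step 10: demand=5,sold=1 ship[1->2]=1 ship[0->1]=2 prod=2 -> [8 13 1]
Step 11: demand=5,sold=1 ship[1->2]=1 ship[0->1]=2 prod=2 -> [8 14 1]
Step 12: demand=5,sold=1 ship[1->2]=1 ship[0->1]=2 prod=2 -> [8 15 1]
First stockout at step 3

3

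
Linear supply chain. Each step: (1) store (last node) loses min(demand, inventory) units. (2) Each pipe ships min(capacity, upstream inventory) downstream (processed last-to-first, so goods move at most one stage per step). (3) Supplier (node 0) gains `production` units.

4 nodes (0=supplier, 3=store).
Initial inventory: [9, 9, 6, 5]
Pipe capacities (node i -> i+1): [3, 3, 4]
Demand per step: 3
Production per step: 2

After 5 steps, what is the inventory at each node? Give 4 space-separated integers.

Step 1: demand=3,sold=3 ship[2->3]=4 ship[1->2]=3 ship[0->1]=3 prod=2 -> inv=[8 9 5 6]
Step 2: demand=3,sold=3 ship[2->3]=4 ship[1->2]=3 ship[0->1]=3 prod=2 -> inv=[7 9 4 7]
Step 3: demand=3,sold=3 ship[2->3]=4 ship[1->2]=3 ship[0->1]=3 prod=2 -> inv=[6 9 3 8]
Step 4: demand=3,sold=3 ship[2->3]=3 ship[1->2]=3 ship[0->1]=3 prod=2 -> inv=[5 9 3 8]
Step 5: demand=3,sold=3 ship[2->3]=3 ship[1->2]=3 ship[0->1]=3 prod=2 -> inv=[4 9 3 8]

4 9 3 8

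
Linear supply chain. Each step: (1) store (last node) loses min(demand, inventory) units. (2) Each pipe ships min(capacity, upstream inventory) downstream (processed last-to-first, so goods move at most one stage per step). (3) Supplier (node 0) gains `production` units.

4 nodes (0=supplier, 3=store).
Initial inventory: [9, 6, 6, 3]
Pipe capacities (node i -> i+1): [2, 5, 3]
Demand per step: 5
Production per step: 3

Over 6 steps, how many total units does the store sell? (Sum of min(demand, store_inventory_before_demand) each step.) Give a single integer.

Answer: 18

Derivation:
Step 1: sold=3 (running total=3) -> [10 3 8 3]
Step 2: sold=3 (running total=6) -> [11 2 8 3]
Step 3: sold=3 (running total=9) -> [12 2 7 3]
Step 4: sold=3 (running total=12) -> [13 2 6 3]
Step 5: sold=3 (running total=15) -> [14 2 5 3]
Step 6: sold=3 (running total=18) -> [15 2 4 3]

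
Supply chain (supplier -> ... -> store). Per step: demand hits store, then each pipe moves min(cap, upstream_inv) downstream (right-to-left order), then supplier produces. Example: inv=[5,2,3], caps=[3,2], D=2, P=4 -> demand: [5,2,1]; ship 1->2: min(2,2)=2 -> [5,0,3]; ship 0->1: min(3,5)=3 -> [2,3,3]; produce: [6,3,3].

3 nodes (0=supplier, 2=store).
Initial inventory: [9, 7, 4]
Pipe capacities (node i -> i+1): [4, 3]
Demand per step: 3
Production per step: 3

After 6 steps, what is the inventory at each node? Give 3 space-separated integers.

Step 1: demand=3,sold=3 ship[1->2]=3 ship[0->1]=4 prod=3 -> inv=[8 8 4]
Step 2: demand=3,sold=3 ship[1->2]=3 ship[0->1]=4 prod=3 -> inv=[7 9 4]
Step 3: demand=3,sold=3 ship[1->2]=3 ship[0->1]=4 prod=3 -> inv=[6 10 4]
Step 4: demand=3,sold=3 ship[1->2]=3 ship[0->1]=4 prod=3 -> inv=[5 11 4]
Step 5: demand=3,sold=3 ship[1->2]=3 ship[0->1]=4 prod=3 -> inv=[4 12 4]
Step 6: demand=3,sold=3 ship[1->2]=3 ship[0->1]=4 prod=3 -> inv=[3 13 4]

3 13 4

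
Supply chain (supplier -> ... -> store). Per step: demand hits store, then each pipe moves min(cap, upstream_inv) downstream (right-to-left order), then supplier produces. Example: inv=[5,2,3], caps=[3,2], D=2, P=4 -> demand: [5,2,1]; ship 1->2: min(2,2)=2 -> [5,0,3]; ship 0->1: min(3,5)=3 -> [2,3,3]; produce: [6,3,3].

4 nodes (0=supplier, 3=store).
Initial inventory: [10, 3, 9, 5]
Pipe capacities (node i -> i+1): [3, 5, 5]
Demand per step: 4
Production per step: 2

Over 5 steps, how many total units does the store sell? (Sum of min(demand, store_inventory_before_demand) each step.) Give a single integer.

Answer: 20

Derivation:
Step 1: sold=4 (running total=4) -> [9 3 7 6]
Step 2: sold=4 (running total=8) -> [8 3 5 7]
Step 3: sold=4 (running total=12) -> [7 3 3 8]
Step 4: sold=4 (running total=16) -> [6 3 3 7]
Step 5: sold=4 (running total=20) -> [5 3 3 6]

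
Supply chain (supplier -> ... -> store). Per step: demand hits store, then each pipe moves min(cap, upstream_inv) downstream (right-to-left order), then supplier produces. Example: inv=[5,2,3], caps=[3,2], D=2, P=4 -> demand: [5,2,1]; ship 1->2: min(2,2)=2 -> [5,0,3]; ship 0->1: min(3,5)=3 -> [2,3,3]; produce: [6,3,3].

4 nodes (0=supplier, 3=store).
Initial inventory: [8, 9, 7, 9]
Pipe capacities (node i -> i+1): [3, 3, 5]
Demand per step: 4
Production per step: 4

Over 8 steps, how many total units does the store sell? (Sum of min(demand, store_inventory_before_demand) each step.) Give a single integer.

Answer: 32

Derivation:
Step 1: sold=4 (running total=4) -> [9 9 5 10]
Step 2: sold=4 (running total=8) -> [10 9 3 11]
Step 3: sold=4 (running total=12) -> [11 9 3 10]
Step 4: sold=4 (running total=16) -> [12 9 3 9]
Step 5: sold=4 (running total=20) -> [13 9 3 8]
Step 6: sold=4 (running total=24) -> [14 9 3 7]
Step 7: sold=4 (running total=28) -> [15 9 3 6]
Step 8: sold=4 (running total=32) -> [16 9 3 5]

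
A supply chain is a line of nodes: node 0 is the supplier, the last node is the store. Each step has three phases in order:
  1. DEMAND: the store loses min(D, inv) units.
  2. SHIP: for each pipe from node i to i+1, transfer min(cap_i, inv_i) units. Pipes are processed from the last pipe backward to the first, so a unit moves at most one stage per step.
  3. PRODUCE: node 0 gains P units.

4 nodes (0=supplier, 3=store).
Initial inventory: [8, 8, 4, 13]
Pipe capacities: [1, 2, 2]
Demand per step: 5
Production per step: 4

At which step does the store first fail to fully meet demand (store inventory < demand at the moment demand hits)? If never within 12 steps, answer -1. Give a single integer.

Step 1: demand=5,sold=5 ship[2->3]=2 ship[1->2]=2 ship[0->1]=1 prod=4 -> [11 7 4 10]
Step 2: demand=5,sold=5 ship[2->3]=2 ship[1->2]=2 ship[0->1]=1 prod=4 -> [14 6 4 7]
Step 3: demand=5,sold=5 ship[2->3]=2 ship[1->2]=2 ship[0->1]=1 prod=4 -> [17 5 4 4]
Step 4: demand=5,sold=4 ship[2->3]=2 ship[1->2]=2 ship[0->1]=1 prod=4 -> [20 4 4 2]
Step 5: demand=5,sold=2 ship[2->3]=2 ship[1->2]=2 ship[0->1]=1 prod=4 -> [23 3 4 2]
Step 6: demand=5,sold=2 ship[2->3]=2 ship[1->2]=2 ship[0->1]=1 prod=4 -> [26 2 4 2]
Step 7: demand=5,sold=2 ship[2->3]=2 ship[1->2]=2 ship[0->1]=1 prod=4 -> [29 1 4 2]
Step 8: demand=5,sold=2 ship[2->3]=2 ship[1->2]=1 ship[0->1]=1 prod=4 -> [32 1 3 2]
Step 9: demand=5,sold=2 ship[2->3]=2 ship[1->2]=1 ship[0->1]=1 prod=4 -> [35 1 2 2]
Step 10: demand=5,sold=2 ship[2->3]=2 ship[1->2]=1 ship[0->1]=1 prod=4 -> [38 1 1 2]
Step 11: demand=5,sold=2 ship[2->3]=1 ship[1->2]=1 ship[0->1]=1 prod=4 -> [41 1 1 1]
Step 12: demand=5,sold=1 ship[2->3]=1 ship[1->2]=1 ship[0->1]=1 prod=4 -> [44 1 1 1]
First stockout at step 4

4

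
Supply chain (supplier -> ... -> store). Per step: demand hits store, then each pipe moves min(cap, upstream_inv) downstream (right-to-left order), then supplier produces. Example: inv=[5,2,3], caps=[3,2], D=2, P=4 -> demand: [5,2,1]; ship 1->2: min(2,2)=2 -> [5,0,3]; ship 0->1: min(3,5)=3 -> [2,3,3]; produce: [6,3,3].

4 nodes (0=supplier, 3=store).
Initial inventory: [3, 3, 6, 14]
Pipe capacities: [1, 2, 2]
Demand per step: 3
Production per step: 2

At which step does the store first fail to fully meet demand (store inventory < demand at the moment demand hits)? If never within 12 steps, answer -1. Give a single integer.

Step 1: demand=3,sold=3 ship[2->3]=2 ship[1->2]=2 ship[0->1]=1 prod=2 -> [4 2 6 13]
Step 2: demand=3,sold=3 ship[2->3]=2 ship[1->2]=2 ship[0->1]=1 prod=2 -> [5 1 6 12]
Step 3: demand=3,sold=3 ship[2->3]=2 ship[1->2]=1 ship[0->1]=1 prod=2 -> [6 1 5 11]
Step 4: demand=3,sold=3 ship[2->3]=2 ship[1->2]=1 ship[0->1]=1 prod=2 -> [7 1 4 10]
Step 5: demand=3,sold=3 ship[2->3]=2 ship[1->2]=1 ship[0->1]=1 prod=2 -> [8 1 3 9]
Step 6: demand=3,sold=3 ship[2->3]=2 ship[1->2]=1 ship[0->1]=1 prod=2 -> [9 1 2 8]
Step 7: demand=3,sold=3 ship[2->3]=2 ship[1->2]=1 ship[0->1]=1 prod=2 -> [10 1 1 7]
Step 8: demand=3,sold=3 ship[2->3]=1 ship[1->2]=1 ship[0->1]=1 prod=2 -> [11 1 1 5]
Step 9: demand=3,sold=3 ship[2->3]=1 ship[1->2]=1 ship[0->1]=1 prod=2 -> [12 1 1 3]
Step 10: demand=3,sold=3 ship[2->3]=1 ship[1->2]=1 ship[0->1]=1 prod=2 -> [13 1 1 1]
Step 11: demand=3,sold=1 ship[2->3]=1 ship[1->2]=1 ship[0->1]=1 prod=2 -> [14 1 1 1]
Step 12: demand=3,sold=1 ship[2->3]=1 ship[1->2]=1 ship[0->1]=1 prod=2 -> [15 1 1 1]
First stockout at step 11

11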